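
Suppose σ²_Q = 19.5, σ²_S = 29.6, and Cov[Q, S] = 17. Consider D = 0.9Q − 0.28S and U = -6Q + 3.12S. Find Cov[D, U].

Cov[D, U] = -54.86256

By bilinearity, Cov[D, U] = ac·σ²_Q + bd·σ²_S + (ad+bc)·Cov[Q, S], with a=0.9, b=-0.28, c=-6, d=3.12.
ac·σ²_Q = 0.9·(-6)·19.5 = -105.3
bd·σ²_S = (-0.28)·3.12·29.6 = -25.85856
(ad+bc)·Cov[Q, S] = (4.488)·17 = 76.296
Cov[D, U] = -105.3 + (-25.85856) + 76.296 = -54.86256.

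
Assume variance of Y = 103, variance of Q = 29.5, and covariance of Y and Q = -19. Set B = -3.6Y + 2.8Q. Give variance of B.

variance of B = 1949.2

variance of B = a²·variance of Y + b²·variance of Q + 2ab·covariance of Y and Q with a = -3.6, b = 2.8.
= (-3.6)²·103 + 2.8²·29.5 + 2·(-3.6)·2.8·(-19)
= 1334.88 + 231.28 + 383.04 = 1949.2.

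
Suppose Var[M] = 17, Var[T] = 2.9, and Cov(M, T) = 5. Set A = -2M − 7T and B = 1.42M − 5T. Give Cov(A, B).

Cov(A, B) = 53.52

By bilinearity, Cov(A, B) = ac·Var[M] + bd·Var[T] + (ad+bc)·Cov(M, T), with a=-2, b=-7, c=1.42, d=-5.
ac·Var[M] = (-2)·1.42·17 = -48.28
bd·Var[T] = (-7)·(-5)·2.9 = 101.5
(ad+bc)·Cov(M, T) = (0.06)·5 = 0.3
Cov(A, B) = -48.28 + 101.5 + 0.3 = 53.52.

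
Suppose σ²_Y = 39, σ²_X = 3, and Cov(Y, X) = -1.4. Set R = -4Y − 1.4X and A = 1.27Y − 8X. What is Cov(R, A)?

By bilinearity, Cov(R, A) = ac·σ²_Y + bd·σ²_X + (ad+bc)·Cov(Y, X), with a=-4, b=-1.4, c=1.27, d=-8.
ac·σ²_Y = (-4)·1.27·39 = -198.12
bd·σ²_X = (-1.4)·(-8)·3 = 33.6
(ad+bc)·Cov(Y, X) = (30.222)·(-1.4) = -42.3108
Cov(R, A) = -198.12 + 33.6 + (-42.3108) = -206.8308.

Cov(R, A) = -206.8308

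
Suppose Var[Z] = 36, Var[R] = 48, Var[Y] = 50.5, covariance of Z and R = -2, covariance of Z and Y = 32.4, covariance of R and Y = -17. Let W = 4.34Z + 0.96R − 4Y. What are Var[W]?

Var[W] = a²·Var[Z] + b²·Var[R] + c²·Var[Y] + 2ab·covariance of Z and R + 2ac·covariance of Z and Y + 2bc·covariance of R and Y, with a = 4.34, b = 0.96, c = -4.
= 678.0816 + 44.2368 + 808 + (-16.6656) + (-1124.928) + 130.56
= 519.2848.

Var[W] = 519.2848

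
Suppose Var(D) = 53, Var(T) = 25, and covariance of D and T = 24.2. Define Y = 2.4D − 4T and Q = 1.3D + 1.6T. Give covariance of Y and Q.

covariance of Y and Q = -27.552

By bilinearity, covariance of Y and Q = ac·Var(D) + bd·Var(T) + (ad+bc)·covariance of D and T, with a=2.4, b=-4, c=1.3, d=1.6.
ac·Var(D) = 2.4·1.3·53 = 165.36
bd·Var(T) = (-4)·1.6·25 = -160
(ad+bc)·covariance of D and T = (-1.36)·24.2 = -32.912
covariance of Y and Q = 165.36 + (-160) + (-32.912) = -27.552.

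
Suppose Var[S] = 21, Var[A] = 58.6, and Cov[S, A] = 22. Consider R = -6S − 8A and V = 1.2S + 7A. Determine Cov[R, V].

By bilinearity, Cov[R, V] = ac·Var[S] + bd·Var[A] + (ad+bc)·Cov[S, A], with a=-6, b=-8, c=1.2, d=7.
ac·Var[S] = (-6)·1.2·21 = -151.2
bd·Var[A] = (-8)·7·58.6 = -3281.6
(ad+bc)·Cov[S, A] = (-51.6)·22 = -1135.2
Cov[R, V] = -151.2 + (-3281.6) + (-1135.2) = -4568.

Cov[R, V] = -4568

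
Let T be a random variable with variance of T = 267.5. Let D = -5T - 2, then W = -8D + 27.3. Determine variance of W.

variance of D = (-5)²·267.5 = 6687.5.
variance of W = (-8)²·6687.5 = 428000.

variance of W = 428000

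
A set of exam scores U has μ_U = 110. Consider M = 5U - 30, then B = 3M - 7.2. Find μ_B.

μ_B = 1552.8

μ_M = 5·110 + (-30) = 520.
μ_B = 3·520 + (-7.2) = 1552.8.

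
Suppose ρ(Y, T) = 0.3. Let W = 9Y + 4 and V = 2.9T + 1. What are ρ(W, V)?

Linear rescalings preserve correlation up to sign; here the slopes 9 and 2.9 have the same sign, so ρ(W, V) = ρ(Y, T) = 0.3.

ρ(W, V) = 0.3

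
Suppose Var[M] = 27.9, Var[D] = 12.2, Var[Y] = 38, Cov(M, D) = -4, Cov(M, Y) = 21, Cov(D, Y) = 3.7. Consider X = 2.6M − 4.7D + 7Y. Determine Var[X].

Var[X] = 2938.802

Var[X] = a²·Var[M] + b²·Var[D] + c²·Var[Y] + 2ab·Cov(M, D) + 2ac·Cov(M, Y) + 2bc·Cov(D, Y), with a = 2.6, b = -4.7, c = 7.
= 188.604 + 269.498 + 1862 + 97.76 + 764.4 + (-243.46)
= 2938.802.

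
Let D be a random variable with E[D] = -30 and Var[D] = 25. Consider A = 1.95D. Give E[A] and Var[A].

A = 1.95D is linear with a = 1.95, b = 0.
E[A] = a·E[D] + b = 1.95·(-30) = -58.5.
Var[A] = a²·Var[D] = 1.95²·25 = 95.0625.

E[A] = -58.5, Var[A] = 95.0625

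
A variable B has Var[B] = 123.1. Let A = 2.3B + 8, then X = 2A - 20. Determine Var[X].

Var[A] = 2.3²·123.1 = 651.199.
Var[X] = 2²·651.199 = 2604.796.

Var[X] = 2604.796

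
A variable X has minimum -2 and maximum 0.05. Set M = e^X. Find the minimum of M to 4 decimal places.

min(M) = 0.1353

e^X is increasing on this domain, so min(M) comes from min(X) = -2: min(M) = exp(-2) ≈ 0.1353.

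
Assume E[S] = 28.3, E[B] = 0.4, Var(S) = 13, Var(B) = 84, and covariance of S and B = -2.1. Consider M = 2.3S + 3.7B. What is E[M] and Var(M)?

E[M] = 66.57, Var(M) = 1182.988

E[M] = 2.3·E[S] + 3.7·E[B] = 2.3·28.3 + 3.7·0.4 = 66.57.
Var(M) = a²·Var(S) + b²·Var(B) + 2ab·covariance of S and B with a = 2.3, b = 3.7.
= 2.3²·13 + 3.7²·84 + 2·2.3·3.7·(-2.1)
= 68.77 + 1149.96 + (-35.742) = 1182.988.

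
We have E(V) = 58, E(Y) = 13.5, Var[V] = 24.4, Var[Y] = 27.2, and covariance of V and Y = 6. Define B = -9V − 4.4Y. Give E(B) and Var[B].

E(B) = (-9)·E(V) + (-4.4)·E(Y) = (-9)·58 + (-4.4)·13.5 = -581.4.
Var[B] = a²·Var[V] + b²·Var[Y] + 2ab·covariance of V and Y with a = -9, b = -4.4.
= (-9)²·24.4 + (-4.4)²·27.2 + 2·(-9)·(-4.4)·6
= 1976.4 + 526.592 + 475.2 = 2978.192.

E(B) = -581.4, Var[B] = 2978.192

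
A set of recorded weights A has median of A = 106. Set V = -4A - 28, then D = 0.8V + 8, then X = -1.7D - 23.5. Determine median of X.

median of X = 577.62

median of V = (-4)·106 + (-28) = -452.
median of D = 0.8·(-452) + 8 = -353.6.
median of X = (-1.7)·(-353.6) + (-23.5) = 577.62.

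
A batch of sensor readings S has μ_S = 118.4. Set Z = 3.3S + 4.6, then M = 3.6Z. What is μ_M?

μ_Z = 3.3·118.4 + 4.6 = 395.32.
μ_M = 3.6·395.32 = 1423.152.

μ_M = 1423.152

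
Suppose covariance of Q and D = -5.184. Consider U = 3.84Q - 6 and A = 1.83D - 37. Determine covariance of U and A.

covariance of U and A = a·c·covariance of Q and D = 3.84·1.83·(-5.184) = -36.4290048. Additive constants drop out.

covariance of U and A = -36.4290048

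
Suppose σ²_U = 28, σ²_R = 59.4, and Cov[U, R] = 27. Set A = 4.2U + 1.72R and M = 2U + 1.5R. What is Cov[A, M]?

Cov[A, M] = 651.432

By bilinearity, Cov[A, M] = ac·σ²_U + bd·σ²_R + (ad+bc)·Cov[U, R], with a=4.2, b=1.72, c=2, d=1.5.
ac·σ²_U = 4.2·2·28 = 235.2
bd·σ²_R = 1.72·1.5·59.4 = 153.252
(ad+bc)·Cov[U, R] = (9.74)·27 = 262.98
Cov[A, M] = 235.2 + 153.252 + 262.98 = 651.432.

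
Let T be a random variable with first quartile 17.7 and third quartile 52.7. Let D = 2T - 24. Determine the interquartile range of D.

IQR(D) = 70

IQR of T = Q3 − Q1 = 52.7 − 17.7 = 35.
Under D = aT + b, IQR(D) = |a|·IQR(T) = |2|·35 = 70 (shifts cancel; spread scales by |a|).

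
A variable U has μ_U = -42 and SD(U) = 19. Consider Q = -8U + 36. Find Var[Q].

Q = -8U + 36 is linear with a = -8, b = 36.
Var[U] = 19² = 361.
Var[Q] = a²·Var[U] = (-8)²·361 = 23104 (the additive constant 36 does not affect variance).

Var[Q] = 23104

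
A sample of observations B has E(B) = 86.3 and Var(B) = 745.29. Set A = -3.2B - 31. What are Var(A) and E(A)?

A = -3.2B - 31 is linear with a = -3.2, b = -31.
Var(A) = a²·Var(B) = (-3.2)²·745.29 = 7631.7696 (the additive constant -31 does not affect variance).
E(A) = a·E(B) + b = (-3.2)·86.3 + (-31) = -307.16.

Var(A) = 7631.7696, E(A) = -307.16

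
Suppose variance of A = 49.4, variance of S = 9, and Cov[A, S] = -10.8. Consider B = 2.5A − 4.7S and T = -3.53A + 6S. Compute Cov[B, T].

Cov[B, T] = -1030.9378

By bilinearity, Cov[B, T] = ac·variance of A + bd·variance of S + (ad+bc)·Cov[A, S], with a=2.5, b=-4.7, c=-3.53, d=6.
ac·variance of A = 2.5·(-3.53)·49.4 = -435.955
bd·variance of S = (-4.7)·6·9 = -253.8
(ad+bc)·Cov[A, S] = (31.591)·(-10.8) = -341.1828
Cov[B, T] = -435.955 + (-253.8) + (-341.1828) = -1030.9378.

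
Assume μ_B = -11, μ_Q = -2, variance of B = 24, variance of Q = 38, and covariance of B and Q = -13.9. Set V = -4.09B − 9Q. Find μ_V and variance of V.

μ_V = 62.99, variance of V = 2456.1564

μ_V = (-4.09)·μ_B + (-9)·μ_Q = (-4.09)·(-11) + (-9)·(-2) = 62.99.
variance of V = a²·variance of B + b²·variance of Q + 2ab·covariance of B and Q with a = -4.09, b = -9.
= (-4.09)²·24 + (-9)²·38 + 2·(-4.09)·(-9)·(-13.9)
= 401.4744 + 3078 + (-1023.318) = 2456.1564.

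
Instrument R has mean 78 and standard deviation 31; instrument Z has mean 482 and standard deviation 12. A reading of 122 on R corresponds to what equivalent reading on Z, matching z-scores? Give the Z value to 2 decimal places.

Z = 499.03

z = (122 − 78)/31 ≈ 1.4194.
Z = 482 + z·12 = 482 + (122 − 78)·12/31 ≈ 499.03.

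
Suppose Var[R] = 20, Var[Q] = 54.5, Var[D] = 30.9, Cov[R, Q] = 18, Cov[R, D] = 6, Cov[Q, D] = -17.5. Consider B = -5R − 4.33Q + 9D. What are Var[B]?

Var[B] = a²·Var[R] + b²·Var[Q] + c²·Var[D] + 2ab·Cov[R, Q] + 2ac·Cov[R, D] + 2bc·Cov[Q, D], with a = -5, b = -4.33, c = 9.
= 500 + 1021.81505 + 2502.9 + 779.4 + (-540) + 1363.95
= 5628.06505.

Var[B] = 5628.06505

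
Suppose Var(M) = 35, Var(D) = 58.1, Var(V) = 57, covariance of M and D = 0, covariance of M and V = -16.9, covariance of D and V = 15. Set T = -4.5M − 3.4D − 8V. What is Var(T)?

Var(T) = 4627.586

Var(T) = a²·Var(M) + b²·Var(D) + c²·Var(V) + 2ab·covariance of M and D + 2ac·covariance of M and V + 2bc·covariance of D and V, with a = -4.5, b = -3.4, c = -8.
= 708.75 + 671.636 + 3648 + 0 + (-1216.8) + 816
= 4627.586.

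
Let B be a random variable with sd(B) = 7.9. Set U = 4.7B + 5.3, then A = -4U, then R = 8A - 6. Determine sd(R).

sd(R) = 1188.16

sd(U) = |4.7|·7.9 = 37.13.
sd(A) = |-4|·37.13 = 148.52.
sd(R) = |8|·148.52 = 1188.16.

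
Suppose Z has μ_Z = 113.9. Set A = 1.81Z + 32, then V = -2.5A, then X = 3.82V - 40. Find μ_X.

μ_A = 1.81·113.9 + 32 = 238.159.
μ_V = (-2.5)·238.159 = -595.3975.
μ_X = 3.82·(-595.3975) + (-40) = -2314.41845.

μ_X = -2314.41845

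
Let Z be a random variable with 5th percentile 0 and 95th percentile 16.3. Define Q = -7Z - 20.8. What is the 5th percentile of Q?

Since a = -7 < 0 the transformation is decreasing, reversing order: the 5th percentile of Q corresponds to the 95th percentile of Z.
So P_{5}(Q) = a·P_{95}(Z) + b = (-7)·16.3 + (-20.8) = -134.9.

5th percentile of Q = -134.9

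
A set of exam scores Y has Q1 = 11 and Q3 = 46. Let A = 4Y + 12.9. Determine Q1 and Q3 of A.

Q1(A) = 56.9, Q3(A) = 196.9

a = 4 > 0: Q1(A) = a·Q1(Y)+b = 56.9, Q3(A) = a·Q3(Y)+b = 196.9.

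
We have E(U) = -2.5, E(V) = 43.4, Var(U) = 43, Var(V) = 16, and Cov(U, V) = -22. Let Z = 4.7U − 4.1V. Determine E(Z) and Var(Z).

E(Z) = 4.7·E(U) + (-4.1)·E(V) = 4.7·(-2.5) + (-4.1)·43.4 = -189.69.
Var(Z) = a²·Var(U) + b²·Var(V) + 2ab·Cov(U, V) with a = 4.7, b = -4.1.
= 4.7²·43 + (-4.1)²·16 + 2·4.7·(-4.1)·(-22)
= 949.87 + 268.96 + 847.88 = 2066.71.

E(Z) = -189.69, Var(Z) = 2066.71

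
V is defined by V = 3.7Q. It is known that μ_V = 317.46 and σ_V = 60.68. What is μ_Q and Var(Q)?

From V = 3.7Q: μ_V = a·μ_Q + b, so μ_Q = (μ_V − b)/a = (317.46 − 0)/3.7 = 85.8.
Var(V) = 60.68² = 3682.0624.
Var(V) = a²·Var(Q), so Var(Q) = 3682.0624/3.7² = 268.96.

μ_Q = 85.8, Var(Q) = 268.96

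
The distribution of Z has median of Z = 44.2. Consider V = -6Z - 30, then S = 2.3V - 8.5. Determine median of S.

median of V = (-6)·44.2 + (-30) = -295.2.
median of S = 2.3·(-295.2) + (-8.5) = -687.46.

median of S = -687.46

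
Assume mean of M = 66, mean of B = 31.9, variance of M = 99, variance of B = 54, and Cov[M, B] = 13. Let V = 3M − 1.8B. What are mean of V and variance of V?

mean of V = 140.58, variance of V = 925.56

mean of V = 3·mean of M + (-1.8)·mean of B = 3·66 + (-1.8)·31.9 = 140.58.
variance of V = a²·variance of M + b²·variance of B + 2ab·Cov[M, B] with a = 3, b = -1.8.
= 3²·99 + (-1.8)²·54 + 2·3·(-1.8)·13
= 891 + 174.96 + (-140.4) = 925.56.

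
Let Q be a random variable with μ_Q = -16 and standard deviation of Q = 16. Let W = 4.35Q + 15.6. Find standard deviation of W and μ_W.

W = 4.35Q + 15.6 is linear with a = 4.35, b = 15.6.
standard deviation of W = |a|·standard deviation of Q = |4.35|·16 = 69.6.
μ_W = a·μ_Q + b = 4.35·(-16) + 15.6 = -54.

standard deviation of W = 69.6, μ_W = -54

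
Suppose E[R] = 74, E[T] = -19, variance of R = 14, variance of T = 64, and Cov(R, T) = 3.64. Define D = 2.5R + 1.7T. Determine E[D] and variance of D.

E[D] = 2.5·E[R] + 1.7·E[T] = 2.5·74 + 1.7·(-19) = 152.7.
variance of D = a²·variance of R + b²·variance of T + 2ab·Cov(R, T) with a = 2.5, b = 1.7.
= 2.5²·14 + 1.7²·64 + 2·2.5·1.7·3.64
= 87.5 + 184.96 + 30.94 = 303.4.

E[D] = 152.7, variance of D = 303.4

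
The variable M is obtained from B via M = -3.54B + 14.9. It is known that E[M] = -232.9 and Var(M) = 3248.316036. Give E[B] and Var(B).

E[B] = 70, Var(B) = 259.21

From M = -3.54B + 14.9: E[M] = a·E[B] + b, so E[B] = (E[M] − b)/a = (-232.9 − 14.9)/(-3.54) = 70.
Var(M) = a²·Var(B), so Var(B) = 3248.316036/(-3.54)² = 259.21.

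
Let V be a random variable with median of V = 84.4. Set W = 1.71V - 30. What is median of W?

A linear map preserves order up to sign, so median of W = a·median of V + b = 1.71·84.4 + (-30) = 114.324.

median of W = 114.324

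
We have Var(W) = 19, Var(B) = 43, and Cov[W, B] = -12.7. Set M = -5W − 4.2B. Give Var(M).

Var(M) = a²·Var(W) + b²·Var(B) + 2ab·Cov[W, B] with a = -5, b = -4.2.
= (-5)²·19 + (-4.2)²·43 + 2·(-5)·(-4.2)·(-12.7)
= 475 + 758.52 + (-533.4) = 700.12.

Var(M) = 700.12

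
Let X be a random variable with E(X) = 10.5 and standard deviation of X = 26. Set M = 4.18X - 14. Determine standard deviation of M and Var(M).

standard deviation of M = 108.68, Var(M) = 11811.3424

M = 4.18X - 14 is linear with a = 4.18, b = -14.
standard deviation of M = |a|·standard deviation of X = |4.18|·26 = 108.68.
Var(X) = 26² = 676.
Var(M) = a²·Var(X) = 4.18²·676 = 11811.3424 (the additive constant -14 does not affect variance).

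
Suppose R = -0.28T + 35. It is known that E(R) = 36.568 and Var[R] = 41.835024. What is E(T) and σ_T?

E(T) = -5.6, σ_T = 23.1

From R = -0.28T + 35: E(R) = a·E(T) + b, so E(T) = (E(R) − b)/a = (36.568 − 35)/(-0.28) = -5.6.
σ_R = √41.835024 = 6.468.
σ_R = |a|·σ_T, so σ_T = 6.468/|-0.28| = 23.1.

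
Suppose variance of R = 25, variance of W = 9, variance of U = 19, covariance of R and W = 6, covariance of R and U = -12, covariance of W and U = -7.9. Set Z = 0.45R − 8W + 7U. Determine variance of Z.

variance of Z = 2278.0625

variance of Z = a²·variance of R + b²·variance of W + c²·variance of U + 2ab·covariance of R and W + 2ac·covariance of R and U + 2bc·covariance of W and U, with a = 0.45, b = -8, c = 7.
= 5.0625 + 576 + 931 + (-43.2) + (-75.6) + 884.8
= 2278.0625.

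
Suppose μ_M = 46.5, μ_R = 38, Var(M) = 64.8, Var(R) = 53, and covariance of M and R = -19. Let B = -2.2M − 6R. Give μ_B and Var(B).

μ_B = -330.3, Var(B) = 1720.032

μ_B = (-2.2)·μ_M + (-6)·μ_R = (-2.2)·46.5 + (-6)·38 = -330.3.
Var(B) = a²·Var(M) + b²·Var(R) + 2ab·covariance of M and R with a = -2.2, b = -6.
= (-2.2)²·64.8 + (-6)²·53 + 2·(-2.2)·(-6)·(-19)
= 313.632 + 1908 + (-501.6) = 1720.032.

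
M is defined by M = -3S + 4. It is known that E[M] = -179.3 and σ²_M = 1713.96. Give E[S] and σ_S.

From M = -3S + 4: E[M] = a·E[S] + b, so E[S] = (E[M] − b)/a = (-179.3 − 4)/(-3) = 61.1.
σ_M = √1713.96 = 41.4.
σ_M = |a|·σ_S, so σ_S = 41.4/|-3| = 13.8.

E[S] = 61.1, σ_S = 13.8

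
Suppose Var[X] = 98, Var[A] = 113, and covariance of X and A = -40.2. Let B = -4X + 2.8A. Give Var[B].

Var[B] = 3354.4

Var[B] = a²·Var[X] + b²·Var[A] + 2ab·covariance of X and A with a = -4, b = 2.8.
= (-4)²·98 + 2.8²·113 + 2·(-4)·2.8·(-40.2)
= 1568 + 885.92 + 900.48 = 3354.4.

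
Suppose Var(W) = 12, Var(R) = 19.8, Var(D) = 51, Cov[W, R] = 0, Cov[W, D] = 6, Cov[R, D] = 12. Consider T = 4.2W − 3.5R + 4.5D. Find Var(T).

Var(T) = 1335.78

Var(T) = a²·Var(W) + b²·Var(R) + c²·Var(D) + 2ab·Cov[W, R] + 2ac·Cov[W, D] + 2bc·Cov[R, D], with a = 4.2, b = -3.5, c = 4.5.
= 211.68 + 242.55 + 1032.75 + 0 + 226.8 + (-378)
= 1335.78.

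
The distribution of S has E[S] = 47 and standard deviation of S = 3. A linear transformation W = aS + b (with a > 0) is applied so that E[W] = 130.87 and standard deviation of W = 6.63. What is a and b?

standard deviation of W = a·standard deviation of S (a > 0), so a = 6.63/3 = 2.21.
E[W] = a·E[S] + b, so b = 130.87 − 2.21·47 = 27.

a = 2.21, b = 27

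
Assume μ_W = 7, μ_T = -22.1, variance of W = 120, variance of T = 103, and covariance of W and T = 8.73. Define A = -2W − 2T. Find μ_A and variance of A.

μ_A = 30.2, variance of A = 961.84

μ_A = (-2)·μ_W + (-2)·μ_T = (-2)·7 + (-2)·(-22.1) = 30.2.
variance of A = a²·variance of W + b²·variance of T + 2ab·covariance of W and T with a = -2, b = -2.
= (-2)²·120 + (-2)²·103 + 2·(-2)·(-2)·8.73
= 480 + 412 + 69.84 = 961.84.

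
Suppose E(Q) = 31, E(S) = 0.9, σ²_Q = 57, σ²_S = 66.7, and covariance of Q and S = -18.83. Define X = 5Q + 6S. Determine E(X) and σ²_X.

E(X) = 160.4, σ²_X = 2696.4

E(X) = 5·E(Q) + 6·E(S) = 5·31 + 6·0.9 = 160.4.
σ²_X = a²·σ²_Q + b²·σ²_S + 2ab·covariance of Q and S with a = 5, b = 6.
= 5²·57 + 6²·66.7 + 2·5·6·(-18.83)
= 1425 + 2401.2 + (-1129.8) = 2696.4.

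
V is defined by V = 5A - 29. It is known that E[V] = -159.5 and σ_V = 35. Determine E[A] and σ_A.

From V = 5A - 29: E[V] = a·E[A] + b, so E[A] = (E[V] − b)/a = (-159.5 − (-29))/5 = -26.1.
σ_V = |a|·σ_A, so σ_A = 35/|5| = 7.

E[A] = -26.1, σ_A = 7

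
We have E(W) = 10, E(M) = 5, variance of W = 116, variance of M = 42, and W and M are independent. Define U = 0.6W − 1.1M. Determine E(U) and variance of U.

E(U) = 0.5, variance of U = 92.58

E(U) = 0.6·E(W) + (-1.1)·E(M) = 0.6·10 + (-1.1)·5 = 0.5.
variance of U = a²·variance of W + b²·variance of M + 2ab·Cov(W, M) with a = 0.6, b = -1.1.
Independence gives Cov(W, M) = 0.
= 0.6²·116 + (-1.1)²·42 + 2·0.6·(-1.1)·0
= 41.76 + 50.82 + 0 = 92.58.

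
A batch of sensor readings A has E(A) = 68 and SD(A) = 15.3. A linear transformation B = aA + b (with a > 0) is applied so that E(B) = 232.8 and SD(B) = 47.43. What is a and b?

SD(B) = a·SD(A) (a > 0), so a = 47.43/15.3 = 3.1.
E(B) = a·E(A) + b, so b = 232.8 − 3.1·68 = 22.

a = 3.1, b = 22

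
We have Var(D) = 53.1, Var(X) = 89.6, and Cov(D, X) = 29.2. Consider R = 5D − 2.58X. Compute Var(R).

Var(R) = a²·Var(D) + b²·Var(X) + 2ab·Cov(D, X) with a = 5, b = -2.58.
= 5²·53.1 + (-2.58)²·89.6 + 2·5·(-2.58)·29.2
= 1327.5 + 596.41344 + (-753.36) = 1170.55344.

Var(R) = 1170.55344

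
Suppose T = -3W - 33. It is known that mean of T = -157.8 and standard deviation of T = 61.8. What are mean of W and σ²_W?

mean of W = 41.6, σ²_W = 424.36

From T = -3W - 33: mean of T = a·mean of W + b, so mean of W = (mean of T − b)/a = (-157.8 − (-33))/(-3) = 41.6.
σ²_T = 61.8² = 3819.24.
σ²_T = a²·σ²_W, so σ²_W = 3819.24/(-3)² = 424.36.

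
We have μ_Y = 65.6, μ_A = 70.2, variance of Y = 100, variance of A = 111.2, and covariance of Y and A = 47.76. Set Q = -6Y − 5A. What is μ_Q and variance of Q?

μ_Q = (-6)·μ_Y + (-5)·μ_A = (-6)·65.6 + (-5)·70.2 = -744.6.
variance of Q = a²·variance of Y + b²·variance of A + 2ab·covariance of Y and A with a = -6, b = -5.
= (-6)²·100 + (-5)²·111.2 + 2·(-6)·(-5)·47.76
= 3600 + 2780 + 2865.6 = 9245.6.

μ_Q = -744.6, variance of Q = 9245.6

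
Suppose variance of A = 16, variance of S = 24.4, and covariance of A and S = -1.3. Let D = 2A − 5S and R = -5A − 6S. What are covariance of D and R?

By bilinearity, covariance of D and R = ac·variance of A + bd·variance of S + (ad+bc)·covariance of A and S, with a=2, b=-5, c=-5, d=-6.
ac·variance of A = 2·(-5)·16 = -160
bd·variance of S = (-5)·(-6)·24.4 = 732
(ad+bc)·covariance of A and S = (13)·(-1.3) = -16.9
covariance of D and R = -160 + 732 + (-16.9) = 555.1.

covariance of D and R = 555.1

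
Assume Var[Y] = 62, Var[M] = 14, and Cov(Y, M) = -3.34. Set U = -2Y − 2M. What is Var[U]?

Var[U] = a²·Var[Y] + b²·Var[M] + 2ab·Cov(Y, M) with a = -2, b = -2.
= (-2)²·62 + (-2)²·14 + 2·(-2)·(-2)·(-3.34)
= 248 + 56 + (-26.72) = 277.28.

Var[U] = 277.28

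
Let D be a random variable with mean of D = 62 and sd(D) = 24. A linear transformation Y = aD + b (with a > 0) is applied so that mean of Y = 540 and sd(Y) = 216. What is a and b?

sd(Y) = a·sd(D) (a > 0), so a = 216/24 = 9.
mean of Y = a·mean of D + b, so b = 540 − 9·62 = -18.

a = 9, b = -18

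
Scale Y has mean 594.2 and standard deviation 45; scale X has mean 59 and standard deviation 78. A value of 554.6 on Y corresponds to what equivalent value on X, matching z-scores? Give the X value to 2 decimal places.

X = -9.64

z = (554.6 − 594.2)/45 = -0.88.
X = 59 + z·78 = 59 + (554.6 − 594.2)·78/45 = -9.64.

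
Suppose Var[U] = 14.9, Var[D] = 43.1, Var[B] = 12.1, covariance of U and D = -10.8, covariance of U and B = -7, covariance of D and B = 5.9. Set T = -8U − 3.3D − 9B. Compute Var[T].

Var[T] = 1175.279

Var[T] = a²·Var[U] + b²·Var[D] + c²·Var[B] + 2ab·covariance of U and D + 2ac·covariance of U and B + 2bc·covariance of D and B, with a = -8, b = -3.3, c = -9.
= 953.6 + 469.359 + 980.1 + (-570.24) + (-1008) + 350.46
= 1175.279.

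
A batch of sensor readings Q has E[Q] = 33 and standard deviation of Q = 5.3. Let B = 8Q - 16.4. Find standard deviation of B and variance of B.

standard deviation of B = 42.4, variance of B = 1797.76

B = 8Q - 16.4 is linear with a = 8, b = -16.4.
standard deviation of B = |a|·standard deviation of Q = |8|·5.3 = 42.4.
variance of Q = 5.3² = 28.09.
variance of B = a²·variance of Q = 8²·28.09 = 1797.76 (the additive constant -16.4 does not affect variance).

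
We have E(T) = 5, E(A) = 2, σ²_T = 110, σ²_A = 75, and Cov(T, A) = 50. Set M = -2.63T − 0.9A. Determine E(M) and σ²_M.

E(M) = (-2.63)·E(T) + (-0.9)·E(A) = (-2.63)·5 + (-0.9)·2 = -14.95.
σ²_M = a²·σ²_T + b²·σ²_A + 2ab·Cov(T, A) with a = -2.63, b = -0.9.
= (-2.63)²·110 + (-0.9)²·75 + 2·(-2.63)·(-0.9)·50
= 760.859 + 60.75 + 236.7 = 1058.309.

E(M) = -14.95, σ²_M = 1058.309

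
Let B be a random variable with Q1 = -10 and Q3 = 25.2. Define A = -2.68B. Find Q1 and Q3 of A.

Q1(A) = -67.536, Q3(A) = 26.8

a = -2.68 < 0 reverses order: Q1(A) comes from Q3(B), Q3(A) from Q1(B).
Q1(A) = (-2.68)·25.2 = -67.536; Q3(A) = (-2.68)·(-10) = 26.8.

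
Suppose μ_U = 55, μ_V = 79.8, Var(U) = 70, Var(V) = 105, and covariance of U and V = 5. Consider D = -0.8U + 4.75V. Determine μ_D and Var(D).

μ_D = (-0.8)·μ_U + 4.75·μ_V = (-0.8)·55 + 4.75·79.8 = 335.05.
Var(D) = a²·Var(U) + b²·Var(V) + 2ab·covariance of U and V with a = -0.8, b = 4.75.
= (-0.8)²·70 + 4.75²·105 + 2·(-0.8)·4.75·5
= 44.8 + 2369.0625 + (-38) = 2375.8625.

μ_D = 335.05, Var(D) = 2375.8625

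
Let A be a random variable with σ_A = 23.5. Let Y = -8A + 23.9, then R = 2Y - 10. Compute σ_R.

σ_Y = |-8|·23.5 = 188.
σ_R = |2|·188 = 376.

σ_R = 376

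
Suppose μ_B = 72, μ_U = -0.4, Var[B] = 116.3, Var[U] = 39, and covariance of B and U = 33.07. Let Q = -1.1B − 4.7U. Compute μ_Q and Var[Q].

μ_Q = (-1.1)·μ_B + (-4.7)·μ_U = (-1.1)·72 + (-4.7)·(-0.4) = -77.32.
Var[Q] = a²·Var[B] + b²·Var[U] + 2ab·covariance of B and U with a = -1.1, b = -4.7.
= (-1.1)²·116.3 + (-4.7)²·39 + 2·(-1.1)·(-4.7)·33.07
= 140.723 + 861.51 + 341.9438 = 1344.1768.

μ_Q = -77.32, Var[Q] = 1344.1768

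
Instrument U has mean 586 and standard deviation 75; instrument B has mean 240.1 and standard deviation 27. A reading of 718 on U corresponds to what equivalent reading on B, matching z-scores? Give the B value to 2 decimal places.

B = 287.62

z = (718 − 586)/75 = 1.76.
B = 240.1 + z·27 = 240.1 + (718 − 586)·27/75 = 287.62.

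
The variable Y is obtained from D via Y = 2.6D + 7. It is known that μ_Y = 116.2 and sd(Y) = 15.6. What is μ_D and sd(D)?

From Y = 2.6D + 7: μ_Y = a·μ_D + b, so μ_D = (μ_Y − b)/a = (116.2 − 7)/2.6 = 42.
sd(Y) = |a|·sd(D), so sd(D) = 15.6/|2.6| = 6.

μ_D = 42, sd(D) = 6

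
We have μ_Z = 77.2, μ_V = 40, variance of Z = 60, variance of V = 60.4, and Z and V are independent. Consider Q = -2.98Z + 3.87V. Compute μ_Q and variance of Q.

μ_Q = -75.256, variance of Q = 1437.42876

μ_Q = (-2.98)·μ_Z + 3.87·μ_V = (-2.98)·77.2 + 3.87·40 = -75.256.
variance of Q = a²·variance of Z + b²·variance of V + 2ab·Cov(Z, V) with a = -2.98, b = 3.87.
Independence gives Cov(Z, V) = 0.
= (-2.98)²·60 + 3.87²·60.4 + 2·(-2.98)·3.87·0
= 532.824 + 904.60476 + 0 = 1437.42876.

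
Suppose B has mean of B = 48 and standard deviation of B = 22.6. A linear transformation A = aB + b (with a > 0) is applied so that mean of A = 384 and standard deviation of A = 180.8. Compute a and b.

standard deviation of A = a·standard deviation of B (a > 0), so a = 180.8/22.6 = 8.
mean of A = a·mean of B + b, so b = 384 − 8·48 = 0.

a = 8, b = 0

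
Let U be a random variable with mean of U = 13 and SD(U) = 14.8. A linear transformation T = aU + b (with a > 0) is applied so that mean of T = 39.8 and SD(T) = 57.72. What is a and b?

SD(T) = a·SD(U) (a > 0), so a = 57.72/14.8 = 3.9.
mean of T = a·mean of U + b, so b = 39.8 − 3.9·13 = -10.9.

a = 3.9, b = -10.9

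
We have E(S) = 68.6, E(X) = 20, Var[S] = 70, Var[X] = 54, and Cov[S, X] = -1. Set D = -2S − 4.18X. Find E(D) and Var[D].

E(D) = -220.8, Var[D] = 1206.7896

E(D) = (-2)·E(S) + (-4.18)·E(X) = (-2)·68.6 + (-4.18)·20 = -220.8.
Var[D] = a²·Var[S] + b²·Var[X] + 2ab·Cov[S, X] with a = -2, b = -4.18.
= (-2)²·70 + (-4.18)²·54 + 2·(-2)·(-4.18)·(-1)
= 280 + 943.5096 + (-16.72) = 1206.7896.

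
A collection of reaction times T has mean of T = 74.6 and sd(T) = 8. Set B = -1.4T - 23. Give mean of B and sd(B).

B = -1.4T - 23 is linear with a = -1.4, b = -23.
mean of B = a·mean of T + b = (-1.4)·74.6 + (-23) = -127.44.
sd(B) = |a|·sd(T) = |-1.4|·8 = 11.2.

mean of B = -127.44, sd(B) = 11.2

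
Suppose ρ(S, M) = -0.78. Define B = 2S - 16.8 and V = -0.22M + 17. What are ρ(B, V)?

Linear rescalings preserve |correlation|; the slopes 2 and -0.22 have opposite signs, so the correlation flips sign: ρ(B, V) = −ρ(S, M) = 0.78.

ρ(B, V) = 0.78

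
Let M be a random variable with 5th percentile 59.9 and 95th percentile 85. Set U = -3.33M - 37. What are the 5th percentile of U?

Since a = -3.33 < 0 the transformation is decreasing, reversing order: the 5th percentile of U corresponds to the 95th percentile of M.
So P_{5}(U) = a·P_{95}(M) + b = (-3.33)·85 + (-37) = -320.05.

5th percentile of U = -320.05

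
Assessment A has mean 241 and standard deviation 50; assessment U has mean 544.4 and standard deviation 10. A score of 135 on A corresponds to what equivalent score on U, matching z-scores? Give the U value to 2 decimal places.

U = 523.20

z = (135 − 241)/50 = -2.12.
U = 544.4 + z·10 = 544.4 + (135 − 241)·10/50 = 523.20.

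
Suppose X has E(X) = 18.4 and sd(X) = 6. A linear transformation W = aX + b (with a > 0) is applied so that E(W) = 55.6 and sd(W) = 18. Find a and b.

sd(W) = a·sd(X) (a > 0), so a = 18/6 = 3.
E(W) = a·E(X) + b, so b = 55.6 − 3·18.4 = 0.4.

a = 3, b = 0.4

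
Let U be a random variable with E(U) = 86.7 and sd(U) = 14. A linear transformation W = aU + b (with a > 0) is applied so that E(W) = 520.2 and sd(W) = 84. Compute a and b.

sd(W) = a·sd(U) (a > 0), so a = 84/14 = 6.
E(W) = a·E(U) + b, so b = 520.2 − 6·86.7 = 0.

a = 6, b = 0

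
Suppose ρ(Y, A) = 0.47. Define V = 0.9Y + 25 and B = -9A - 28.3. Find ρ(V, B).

ρ(V, B) = -0.47

Linear rescalings preserve |correlation|; the slopes 0.9 and -9 have opposite signs, so the correlation flips sign: ρ(V, B) = −ρ(Y, A) = -0.47.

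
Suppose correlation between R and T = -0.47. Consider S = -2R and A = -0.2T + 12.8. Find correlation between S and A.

correlation between S and A = -0.47

Linear rescalings preserve correlation up to sign; here the slopes -2 and -0.2 have the same sign, so correlation between S and A = correlation between R and T = -0.47.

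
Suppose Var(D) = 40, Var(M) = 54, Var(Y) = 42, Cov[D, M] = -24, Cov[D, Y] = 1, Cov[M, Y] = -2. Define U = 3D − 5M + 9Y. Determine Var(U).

Var(U) = 6066

Var(U) = a²·Var(D) + b²·Var(M) + c²·Var(Y) + 2ab·Cov[D, M] + 2ac·Cov[D, Y] + 2bc·Cov[M, Y], with a = 3, b = -5, c = 9.
= 360 + 1350 + 3402 + 720 + 54 + 180
= 6066.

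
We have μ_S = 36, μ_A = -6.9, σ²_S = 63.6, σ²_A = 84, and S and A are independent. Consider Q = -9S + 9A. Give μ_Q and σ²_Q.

μ_Q = -386.1, σ²_Q = 11955.6

μ_Q = (-9)·μ_S + 9·μ_A = (-9)·36 + 9·(-6.9) = -386.1.
σ²_Q = a²·σ²_S + b²·σ²_A + 2ab·covariance of S and A with a = -9, b = 9.
Independence gives covariance of S and A = 0.
= (-9)²·63.6 + 9²·84 + 2·(-9)·9·0
= 5151.6 + 6804 + 0 = 11955.6.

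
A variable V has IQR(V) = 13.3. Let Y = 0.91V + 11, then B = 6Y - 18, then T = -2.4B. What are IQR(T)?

IQR(T) = 174.2832

IQR(Y) = |0.91|·13.3 = 12.103.
IQR(B) = |6|·12.103 = 72.618.
IQR(T) = |-2.4|·72.618 = 174.2832.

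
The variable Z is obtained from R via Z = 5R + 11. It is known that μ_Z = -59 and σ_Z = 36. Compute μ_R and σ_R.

μ_R = -14, σ_R = 7.2

From Z = 5R + 11: μ_Z = a·μ_R + b, so μ_R = (μ_Z − b)/a = (-59 − 11)/5 = -14.
σ_Z = |a|·σ_R, so σ_R = 36/|5| = 7.2.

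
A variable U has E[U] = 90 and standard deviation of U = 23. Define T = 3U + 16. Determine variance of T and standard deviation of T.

variance of T = 4761, standard deviation of T = 69

T = 3U + 16 is linear with a = 3, b = 16.
variance of U = 23² = 529.
variance of T = a²·variance of U = 3²·529 = 4761 (the additive constant 16 does not affect variance).
standard deviation of T = |a|·standard deviation of U = |3|·23 = 69.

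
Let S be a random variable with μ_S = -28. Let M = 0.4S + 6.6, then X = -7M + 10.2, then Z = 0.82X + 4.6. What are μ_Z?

μ_Z = 39.368

μ_M = 0.4·(-28) + 6.6 = -4.6.
μ_X = (-7)·(-4.6) + 10.2 = 42.4.
μ_Z = 0.82·42.4 + 4.6 = 39.368.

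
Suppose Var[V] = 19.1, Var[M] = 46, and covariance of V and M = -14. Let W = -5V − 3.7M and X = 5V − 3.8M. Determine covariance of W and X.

By bilinearity, covariance of W and X = ac·Var[V] + bd·Var[M] + (ad+bc)·covariance of V and M, with a=-5, b=-3.7, c=5, d=-3.8.
ac·Var[V] = (-5)·5·19.1 = -477.5
bd·Var[M] = (-3.7)·(-3.8)·46 = 646.76
(ad+bc)·covariance of V and M = (0.5)·(-14) = -7
covariance of W and X = -477.5 + 646.76 + (-7) = 162.26.

covariance of W and X = 162.26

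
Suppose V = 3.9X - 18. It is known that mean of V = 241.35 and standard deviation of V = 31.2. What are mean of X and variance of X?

From V = 3.9X - 18: mean of V = a·mean of X + b, so mean of X = (mean of V − b)/a = (241.35 − (-18))/3.9 = 66.5.
variance of V = 31.2² = 973.44.
variance of V = a²·variance of X, so variance of X = 973.44/3.9² = 64.

mean of X = 66.5, variance of X = 64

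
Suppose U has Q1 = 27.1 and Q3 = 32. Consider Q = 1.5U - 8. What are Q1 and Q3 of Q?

Q1(Q) = 32.65, Q3(Q) = 40

a = 1.5 > 0: Q1(Q) = a·Q1(U)+b = 32.65, Q3(Q) = a·Q3(U)+b = 40.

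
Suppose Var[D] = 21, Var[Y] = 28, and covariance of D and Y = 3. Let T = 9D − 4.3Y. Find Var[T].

Var[T] = 1986.52

Var[T] = a²·Var[D] + b²·Var[Y] + 2ab·covariance of D and Y with a = 9, b = -4.3.
= 9²·21 + (-4.3)²·28 + 2·9·(-4.3)·3
= 1701 + 517.72 + (-232.2) = 1986.52.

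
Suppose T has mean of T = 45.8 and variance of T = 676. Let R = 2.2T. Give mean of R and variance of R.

mean of R = 100.76, variance of R = 3271.84

R = 2.2T is linear with a = 2.2, b = 0.
mean of R = a·mean of T + b = 2.2·45.8 = 100.76.
variance of R = a²·variance of T = 2.2²·676 = 3271.84.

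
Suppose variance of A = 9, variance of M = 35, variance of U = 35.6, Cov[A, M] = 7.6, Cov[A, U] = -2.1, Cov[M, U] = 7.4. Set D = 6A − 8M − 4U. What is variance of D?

variance of D = 2978.4

variance of D = a²·variance of A + b²·variance of M + c²·variance of U + 2ab·Cov[A, M] + 2ac·Cov[A, U] + 2bc·Cov[M, U], with a = 6, b = -8, c = -4.
= 324 + 2240 + 569.6 + (-729.6) + 100.8 + 473.6
= 2978.4.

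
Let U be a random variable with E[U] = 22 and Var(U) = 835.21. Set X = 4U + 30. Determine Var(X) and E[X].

X = 4U + 30 is linear with a = 4, b = 30.
Var(X) = a²·Var(U) = 4²·835.21 = 13363.36 (the additive constant 30 does not affect variance).
E[X] = a·E[U] + b = 4·22 + 30 = 118.

Var(X) = 13363.36, E[X] = 118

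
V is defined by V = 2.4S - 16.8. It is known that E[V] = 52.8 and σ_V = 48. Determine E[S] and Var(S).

From V = 2.4S - 16.8: E[V] = a·E[S] + b, so E[S] = (E[V] − b)/a = (52.8 − (-16.8))/2.4 = 29.
Var(V) = 48² = 2304.
Var(V) = a²·Var(S), so Var(S) = 2304/2.4² = 400.

E[S] = 29, Var(S) = 400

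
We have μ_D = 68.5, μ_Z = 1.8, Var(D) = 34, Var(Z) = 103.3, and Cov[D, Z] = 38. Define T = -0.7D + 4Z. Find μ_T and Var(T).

μ_T = -40.75, Var(T) = 1456.66

μ_T = (-0.7)·μ_D + 4·μ_Z = (-0.7)·68.5 + 4·1.8 = -40.75.
Var(T) = a²·Var(D) + b²·Var(Z) + 2ab·Cov[D, Z] with a = -0.7, b = 4.
= (-0.7)²·34 + 4²·103.3 + 2·(-0.7)·4·38
= 16.66 + 1652.8 + (-212.8) = 1456.66.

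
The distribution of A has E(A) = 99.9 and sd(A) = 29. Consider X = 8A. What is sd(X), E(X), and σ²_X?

X = 8A is linear with a = 8, b = 0.
sd(X) = |a|·sd(A) = |8|·29 = 232.
E(X) = a·E(A) + b = 8·99.9 = 799.2.
σ²_A = 29² = 841.
σ²_X = a²·σ²_A = 8²·841 = 53824.

sd(X) = 232, E(X) = 799.2, σ²_X = 53824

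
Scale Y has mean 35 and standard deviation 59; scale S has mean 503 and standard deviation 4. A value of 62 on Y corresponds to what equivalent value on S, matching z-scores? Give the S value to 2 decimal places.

S = 504.83

z = (62 − 35)/59 ≈ 0.4576.
S = 503 + z·4 = 503 + (62 − 35)·4/59 ≈ 504.83.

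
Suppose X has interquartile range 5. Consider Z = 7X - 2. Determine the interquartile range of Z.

IQR(Z) = 35

Under Z = aX + b, IQR(Z) = |a|·IQR(X) = |7|·5 = 35 (shifts cancel; spread scales by |a|).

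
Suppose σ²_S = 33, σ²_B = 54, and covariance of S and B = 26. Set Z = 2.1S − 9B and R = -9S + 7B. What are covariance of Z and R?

covariance of Z and R = -1537.5

By bilinearity, covariance of Z and R = ac·σ²_S + bd·σ²_B + (ad+bc)·covariance of S and B, with a=2.1, b=-9, c=-9, d=7.
ac·σ²_S = 2.1·(-9)·33 = -623.7
bd·σ²_B = (-9)·7·54 = -3402
(ad+bc)·covariance of S and B = (95.7)·26 = 2488.2
covariance of Z and R = -623.7 + (-3402) + 2488.2 = -1537.5.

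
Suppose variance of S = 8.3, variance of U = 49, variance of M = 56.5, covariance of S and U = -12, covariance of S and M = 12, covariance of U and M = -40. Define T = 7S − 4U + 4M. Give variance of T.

variance of T = a²·variance of S + b²·variance of U + c²·variance of M + 2ab·covariance of S and U + 2ac·covariance of S and M + 2bc·covariance of U and M, with a = 7, b = -4, c = 4.
= 406.7 + 784 + 904 + 672 + 672 + 1280
= 4718.7.

variance of T = 4718.7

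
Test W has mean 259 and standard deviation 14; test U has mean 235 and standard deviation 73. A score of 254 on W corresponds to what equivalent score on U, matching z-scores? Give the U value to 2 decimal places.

z = (254 − 259)/14 ≈ -0.3571.
U = 235 + z·73 = 235 + (254 − 259)·73/14 ≈ 208.93.

U = 208.93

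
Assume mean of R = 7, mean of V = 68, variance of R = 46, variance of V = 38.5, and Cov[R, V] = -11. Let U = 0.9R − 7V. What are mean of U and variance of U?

mean of U = 0.9·mean of R + (-7)·mean of V = 0.9·7 + (-7)·68 = -469.7.
variance of U = a²·variance of R + b²·variance of V + 2ab·Cov[R, V] with a = 0.9, b = -7.
= 0.9²·46 + (-7)²·38.5 + 2·0.9·(-7)·(-11)
= 37.26 + 1886.5 + 138.6 = 2062.36.

mean of U = -469.7, variance of U = 2062.36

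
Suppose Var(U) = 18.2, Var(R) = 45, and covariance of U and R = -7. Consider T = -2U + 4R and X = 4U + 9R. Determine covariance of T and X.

covariance of T and X = 1488.4

By bilinearity, covariance of T and X = ac·Var(U) + bd·Var(R) + (ad+bc)·covariance of U and R, with a=-2, b=4, c=4, d=9.
ac·Var(U) = (-2)·4·18.2 = -145.6
bd·Var(R) = 4·9·45 = 1620
(ad+bc)·covariance of U and R = (-2)·(-7) = 14
covariance of T and X = -145.6 + 1620 + 14 = 1488.4.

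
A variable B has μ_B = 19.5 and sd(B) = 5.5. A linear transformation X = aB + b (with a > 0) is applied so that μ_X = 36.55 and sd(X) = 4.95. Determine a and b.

sd(X) = a·sd(B) (a > 0), so a = 4.95/5.5 = 0.9.
μ_X = a·μ_B + b, so b = 36.55 − 0.9·19.5 = 19.

a = 0.9, b = 19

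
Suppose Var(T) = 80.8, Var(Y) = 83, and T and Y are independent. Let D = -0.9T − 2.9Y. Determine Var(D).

Var(D) = 763.478

Var(D) = a²·Var(T) + b²·Var(Y) + 2ab·covariance of T and Y with a = -0.9, b = -2.9.
Independence gives covariance of T and Y = 0.
= (-0.9)²·80.8 + (-2.9)²·83 + 2·(-0.9)·(-2.9)·0
= 65.448 + 698.03 + 0 = 763.478.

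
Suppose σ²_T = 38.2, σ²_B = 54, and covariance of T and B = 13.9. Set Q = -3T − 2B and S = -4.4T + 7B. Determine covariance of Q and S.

By bilinearity, covariance of Q and S = ac·σ²_T + bd·σ²_B + (ad+bc)·covariance of T and B, with a=-3, b=-2, c=-4.4, d=7.
ac·σ²_T = (-3)·(-4.4)·38.2 = 504.24
bd·σ²_B = (-2)·7·54 = -756
(ad+bc)·covariance of T and B = (-12.2)·13.9 = -169.58
covariance of Q and S = 504.24 + (-756) + (-169.58) = -421.34.

covariance of Q and S = -421.34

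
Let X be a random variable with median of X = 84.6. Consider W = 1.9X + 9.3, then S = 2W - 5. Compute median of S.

median of W = 1.9·84.6 + 9.3 = 170.04.
median of S = 2·170.04 + (-5) = 335.08.

median of S = 335.08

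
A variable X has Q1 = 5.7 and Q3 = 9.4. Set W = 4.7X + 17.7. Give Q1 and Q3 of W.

a = 4.7 > 0: Q1(W) = a·Q1(X)+b = 44.49, Q3(W) = a·Q3(X)+b = 61.88.

Q1(W) = 44.49, Q3(W) = 61.88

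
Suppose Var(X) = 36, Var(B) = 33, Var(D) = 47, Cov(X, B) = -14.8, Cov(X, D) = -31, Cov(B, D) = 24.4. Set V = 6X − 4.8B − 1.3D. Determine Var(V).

Var(V) = 3776.342

Var(V) = a²·Var(X) + b²·Var(B) + c²·Var(D) + 2ab·Cov(X, B) + 2ac·Cov(X, D) + 2bc·Cov(B, D), with a = 6, b = -4.8, c = -1.3.
= 1296 + 760.32 + 79.43 + 852.48 + 483.6 + 304.512
= 3776.342.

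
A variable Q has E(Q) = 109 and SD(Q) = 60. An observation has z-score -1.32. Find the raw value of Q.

Q = 29.8

Q = E(Q) + z·SD(Q) = 109 + (-1.32)·60 = 29.8.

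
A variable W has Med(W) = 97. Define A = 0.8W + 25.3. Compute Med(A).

Med(A) = 102.9

A linear map preserves order up to sign, so Med(A) = a·Med(W) + b = 0.8·97 + 25.3 = 102.9.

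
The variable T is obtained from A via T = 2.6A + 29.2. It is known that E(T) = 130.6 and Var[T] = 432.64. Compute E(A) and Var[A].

E(A) = 39, Var[A] = 64

From T = 2.6A + 29.2: E(T) = a·E(A) + b, so E(A) = (E(T) − b)/a = (130.6 − 29.2)/2.6 = 39.
Var[T] = a²·Var[A], so Var[A] = 432.64/2.6² = 64.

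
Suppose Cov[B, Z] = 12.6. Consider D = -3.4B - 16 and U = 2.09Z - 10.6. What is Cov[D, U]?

Cov[D, U] = a·c·Cov[B, Z] = (-3.4)·2.09·12.6 = -89.5356. Additive constants drop out.

Cov[D, U] = -89.5356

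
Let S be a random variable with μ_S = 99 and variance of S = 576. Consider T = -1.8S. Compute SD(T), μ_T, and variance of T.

T = -1.8S is linear with a = -1.8, b = 0.
SD(S) = √576 = 24.
SD(T) = |a|·SD(S) = |-1.8|·24 = 43.2.
μ_T = a·μ_S + b = (-1.8)·99 = -178.2.
variance of T = a²·variance of S = (-1.8)²·576 = 1866.24.

SD(T) = 43.2, μ_T = -178.2, variance of T = 1866.24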